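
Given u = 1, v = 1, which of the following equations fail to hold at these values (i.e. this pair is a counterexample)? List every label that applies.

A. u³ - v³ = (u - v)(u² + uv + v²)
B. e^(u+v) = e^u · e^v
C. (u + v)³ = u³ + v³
C

Evaluating each claim at the given values:
A. LHS = 0, RHS = 0 → holds here (LHS = RHS)
B. LHS = e^2 ≈ 7.389, RHS = e^2 ≈ 7.389 → holds here (LHS = RHS)
C. LHS = 8, RHS = 2 → fails here (LHS ≠ RHS)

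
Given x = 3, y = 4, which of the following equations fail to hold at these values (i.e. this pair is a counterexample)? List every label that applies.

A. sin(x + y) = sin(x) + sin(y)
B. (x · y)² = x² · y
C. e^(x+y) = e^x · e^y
A, B

Evaluating each claim at the given values:
A. LHS = sin(7) ≈ 0.657, RHS = sin(4) + sin(3) ≈ -0.6157 → fails here (LHS ≠ RHS)
B. LHS = 144, RHS = 36 → fails here (LHS ≠ RHS)
C. LHS = e^7 ≈ 1097, RHS = e^7 ≈ 1097 → holds here (LHS = RHS)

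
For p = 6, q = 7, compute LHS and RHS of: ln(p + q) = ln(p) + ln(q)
LHS = ln(6 + 7) = ln(13) ≈ 2.565
RHS = ln(6) + ln(7) ≈ 3.738

LHS ≠ RHS (they differ by about 1.173), so the equation does not hold here.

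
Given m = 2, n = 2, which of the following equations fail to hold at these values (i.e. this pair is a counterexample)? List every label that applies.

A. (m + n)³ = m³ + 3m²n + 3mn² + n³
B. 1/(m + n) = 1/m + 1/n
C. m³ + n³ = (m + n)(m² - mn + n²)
Evaluating each claim at the given values:
A. LHS = 64, RHS = 64 → holds here (LHS = RHS)
B. LHS = 1/4, RHS = 1 → fails here (LHS ≠ RHS)
C. LHS = 16, RHS = 16 → holds here (LHS = RHS)

Answer: B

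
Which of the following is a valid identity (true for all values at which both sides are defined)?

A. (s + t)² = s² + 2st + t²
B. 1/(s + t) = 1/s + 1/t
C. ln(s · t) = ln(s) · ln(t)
A: holds — e.g. at (2, 2), both sides equal 16.
B: fails at (2, 4) — LHS = 1/6, RHS = 3/4.
C: fails at (5, 5) — LHS = ln(25) ≈ 3.219, RHS = ln(5)² ≈ 2.59.

Answer: A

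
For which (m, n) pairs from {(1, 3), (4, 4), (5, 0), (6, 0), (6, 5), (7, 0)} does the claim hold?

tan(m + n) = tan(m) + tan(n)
(5, 0), (6, 0), (7, 0)

Testing each pair:
(1, 3): LHS = tan(4) ≈ 1.158, RHS = tan(3) + tan(1) ≈ 1.415 → fails
(4, 4): LHS = tan(8) ≈ -6.8, RHS = 2·tan(4) ≈ 2.316 → fails
(5, 0): LHS = tan(5) ≈ -3.381, RHS = tan(5) ≈ -3.381 → holds
(6, 0): LHS = tan(6) ≈ -0.291, RHS = tan(6) ≈ -0.291 → holds
(6, 5): LHS = tan(11) ≈ -226, RHS = tan(5) + tan(6) ≈ -3.672 → fails
(7, 0): LHS = tan(7) ≈ 0.8714, RHS = tan(7) ≈ 0.8714 → holds

3 of 6 pairs satisfy the claim.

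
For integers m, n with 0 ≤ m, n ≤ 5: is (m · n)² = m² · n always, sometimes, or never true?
It holds at (m, n) = (0, 0) (both sides equal 0), but fails at (m, n) = (1, 2) (LHS = 4, RHS = 2).

Answer: Sometimes true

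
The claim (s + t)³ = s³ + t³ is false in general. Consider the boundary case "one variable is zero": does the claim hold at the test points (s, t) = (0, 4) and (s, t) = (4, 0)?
Yes, holds at both test points

At (0, 4): LHS = 64, RHS = 64 → equal
At (4, 0): LHS = 64, RHS = 64 → equal

So the claim does hold at both of these boundary points, even though it is not an identity.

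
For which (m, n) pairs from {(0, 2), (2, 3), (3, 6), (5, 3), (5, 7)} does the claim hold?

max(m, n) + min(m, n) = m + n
Testing each pair:
(0, 2): LHS = 2, RHS = 2 → holds
(2, 3): LHS = 5, RHS = 5 → holds
(3, 6): LHS = 9, RHS = 9 → holds
(5, 3): LHS = 8, RHS = 8 → holds
(5, 7): LHS = 12, RHS = 12 → holds

Every pair satisfies the claim.

Answer: All pairs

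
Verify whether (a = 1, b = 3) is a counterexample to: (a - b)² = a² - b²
Substituting a = 1, b = 3:
LHS = (1 - 3)² = 4
RHS = 1² - 3² = -8

Since LHS ≠ RHS, this pair disproves the claim.

Answer: Yes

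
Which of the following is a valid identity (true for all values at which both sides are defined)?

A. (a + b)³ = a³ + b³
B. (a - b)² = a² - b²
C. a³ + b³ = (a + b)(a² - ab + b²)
C

A: fails at (2, 7) — LHS = 729, RHS = 351.
B: fails at (2, 5) — LHS = 9, RHS = -21.
C: holds — e.g. at (4, 4), both sides equal 128.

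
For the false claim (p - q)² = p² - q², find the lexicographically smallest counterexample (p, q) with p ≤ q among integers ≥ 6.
(p, q) = (6, 7)

At (6, 6): both sides equal 0, so it holds there.

Substituting (6, 7) into the claim:
LHS = (6 - 7)² = 1
RHS = 6² - 7² = -13

Since LHS ≠ RHS, this pair disproves the claim, and no lexicographically smaller pair (p ≤ q, integers ≥ 6) does.

For instance (6, 12) is also a counterexample (LHS = 36, RHS = -108), but it's lexicographically larger.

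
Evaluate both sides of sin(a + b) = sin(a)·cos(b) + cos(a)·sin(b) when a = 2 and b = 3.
LHS = sin(2 + 3) = sin(5) ≈ -0.9589
RHS = sin(2)·cos(3) + cos(2)·sin(3) = sin(2)·cos(3) + sin(3)·cos(2) ≈ -0.9589

LHS = RHS: the two sides agree.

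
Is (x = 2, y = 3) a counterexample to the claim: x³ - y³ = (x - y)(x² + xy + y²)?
No

Substituting x = 2, y = 3:
LHS = 2³ - 3³ = -19
RHS = (2 - 3)(2² + 2·3 + 3²) = -19

The sides agree, so this pair does not disprove the claim.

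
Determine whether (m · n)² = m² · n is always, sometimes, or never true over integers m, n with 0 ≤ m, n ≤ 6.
It holds at (m, n) = (3, 1) (both sides equal 9), but fails at (m, n) = (1, 4) (LHS = 16, RHS = 4).

Answer: Sometimes true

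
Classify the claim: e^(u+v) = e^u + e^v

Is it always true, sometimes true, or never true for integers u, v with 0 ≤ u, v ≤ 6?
Never true

The claim fails for every pair in the range. For instance at (u, v) = (5, 0): LHS = e^5 ≈ 148.4, RHS = 1 + e^5 ≈ 149.4.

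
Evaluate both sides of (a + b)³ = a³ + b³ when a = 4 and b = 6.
LHS = (4 + 6)³ = 1000
RHS = 4³ + 6³ = 280

LHS ≠ RHS, so the equation does not hold here.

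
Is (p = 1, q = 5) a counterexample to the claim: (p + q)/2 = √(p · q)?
Substituting p = 1, q = 5:
LHS = (1 + 5)/2 = 3
RHS = √(1 · 5) = √(5) ≈ 2.236

Since LHS ≠ RHS, this pair disproves the claim.

Answer: Yes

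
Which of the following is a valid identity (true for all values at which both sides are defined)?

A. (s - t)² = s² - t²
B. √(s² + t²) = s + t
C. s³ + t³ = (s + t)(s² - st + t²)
A: fails at (4, 6) — LHS = 4, RHS = -20.
B: fails at (2, 4) — LHS = 2·√(5) ≈ 4.472, RHS = 6.
C: holds — e.g. at (1, 2), both sides equal 9.

Answer: C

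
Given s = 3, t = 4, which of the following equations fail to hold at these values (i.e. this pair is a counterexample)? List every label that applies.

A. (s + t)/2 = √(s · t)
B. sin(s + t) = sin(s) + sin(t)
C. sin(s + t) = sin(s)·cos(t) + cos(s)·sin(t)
A, B

Evaluating each claim at the given values:
A. LHS = 7/2, RHS = 2·√(3) ≈ 3.464 → fails here (LHS ≠ RHS)
B. LHS = sin(7) ≈ 0.657, RHS = sin(4) + sin(3) ≈ -0.6157 → fails here (LHS ≠ RHS)
C. LHS = sin(7) ≈ 0.657, RHS = sin(3)·cos(4) + sin(4)·cos(3) ≈ 0.657 → holds here (LHS = RHS)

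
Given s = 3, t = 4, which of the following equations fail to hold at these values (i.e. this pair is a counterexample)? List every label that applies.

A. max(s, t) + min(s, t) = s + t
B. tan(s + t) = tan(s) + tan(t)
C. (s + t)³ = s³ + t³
B, C

Evaluating each claim at the given values:
A. LHS = 7, RHS = 7 → holds here (LHS = RHS)
B. LHS = tan(7) ≈ 0.8714, RHS = tan(3) + tan(4) ≈ 1.015 → fails here (LHS ≠ RHS)
C. LHS = 343, RHS = 91 → fails here (LHS ≠ RHS)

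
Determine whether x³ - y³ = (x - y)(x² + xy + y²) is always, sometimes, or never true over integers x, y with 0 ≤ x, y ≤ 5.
Always true

The identity holds for every pair in the range. For instance at (x, y) = (2, 2): both sides equal 0.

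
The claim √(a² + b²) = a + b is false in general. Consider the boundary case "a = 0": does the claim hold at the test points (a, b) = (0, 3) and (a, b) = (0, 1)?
At (0, 3): LHS = 3, RHS = 3 → equal
At (0, 1): LHS = 1, RHS = 1 → equal

So the claim does hold at both of these boundary points, even though it is not an identity.

Answer: Yes, holds at both test points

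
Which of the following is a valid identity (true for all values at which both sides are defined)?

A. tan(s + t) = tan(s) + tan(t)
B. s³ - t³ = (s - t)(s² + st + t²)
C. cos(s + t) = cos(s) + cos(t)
A: fails at (5, 8) — LHS = tan(13) ≈ 0.463, RHS = tan(8) + tan(5) ≈ -10.18.
B: holds — e.g. at (5, 5), both sides equal 0.
C: fails at (4, 4) — LHS = cos(8) ≈ -0.1455, RHS = 2·cos(4) ≈ -1.307.

Answer: B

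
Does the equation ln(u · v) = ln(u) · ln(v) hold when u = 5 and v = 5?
Substituting u = 5, v = 5:

LHS = ln(5 · 5) = ln(25) ≈ 3.219
RHS = ln(5) · ln(5) = ln(5)² ≈ 2.59

LHS ≠ RHS, so the equation does not hold at this point.

Answer: Fails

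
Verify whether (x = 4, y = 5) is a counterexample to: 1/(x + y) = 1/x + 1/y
Yes

Substituting x = 4, y = 5:
LHS = 1/(4 + 5) = 1/9
RHS = 1/4 + 1/5 = 9/20

Since LHS ≠ RHS, this pair disproves the claim.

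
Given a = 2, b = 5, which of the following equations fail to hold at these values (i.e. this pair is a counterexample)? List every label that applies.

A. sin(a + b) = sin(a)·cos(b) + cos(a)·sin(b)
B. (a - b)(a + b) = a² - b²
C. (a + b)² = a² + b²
Evaluating each claim at the given values:
A. LHS = sin(7) ≈ 0.657, RHS = sin(2)·cos(5) + sin(5)·cos(2) ≈ 0.657 → holds here (LHS = RHS)
B. LHS = -21, RHS = -21 → holds here (LHS = RHS)
C. LHS = 49, RHS = 29 → fails here (LHS ≠ RHS)

Answer: C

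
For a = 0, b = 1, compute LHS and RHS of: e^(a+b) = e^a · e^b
LHS = e^(0+1) = e ≈ 2.718
RHS = e^0 · e^1 = e ≈ 2.718

LHS = RHS: the two sides agree.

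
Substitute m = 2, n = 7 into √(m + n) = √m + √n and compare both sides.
LHS = √(2 + 7) = 3
RHS = √2 + √7 = √(2) + √(7) ≈ 4.06

LHS ≠ RHS (they differ by about 1.06), so the equation does not hold here.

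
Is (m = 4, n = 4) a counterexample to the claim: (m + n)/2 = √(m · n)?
No

Substituting m = 4, n = 4:
LHS = (4 + 4)/2 = 4
RHS = √(4 · 4) = 4

The sides agree, so this pair does not disprove the claim.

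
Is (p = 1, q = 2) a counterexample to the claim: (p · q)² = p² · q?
Substituting p = 1, q = 2:
LHS = (1 · 2)² = 4
RHS = 1² · 2 = 2

Since LHS ≠ RHS, this pair disproves the claim.

Answer: Yes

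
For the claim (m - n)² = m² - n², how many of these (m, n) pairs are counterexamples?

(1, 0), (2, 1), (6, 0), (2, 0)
Testing each pair:
(1, 0): LHS = 1, RHS = 1 → satisfies claim
(2, 1): LHS = 1, RHS = 3 → counterexample
(6, 0): LHS = 36, RHS = 36 → satisfies claim
(2, 0): LHS = 4, RHS = 4 → satisfies claim

That makes 1 counterexample.

Answer: 1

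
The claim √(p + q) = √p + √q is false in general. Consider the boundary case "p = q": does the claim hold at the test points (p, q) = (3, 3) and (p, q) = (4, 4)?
At (3, 3): LHS = √(6) ≈ 2.449 ≠ RHS = 2·√(3) ≈ 3.464
At (4, 4): LHS = 2·√(2) ≈ 2.828 ≠ RHS = 4

Answer: No, fails at both test points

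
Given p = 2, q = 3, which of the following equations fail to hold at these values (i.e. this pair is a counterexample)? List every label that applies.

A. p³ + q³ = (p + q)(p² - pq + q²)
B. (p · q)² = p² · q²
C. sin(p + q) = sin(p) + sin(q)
C

Evaluating each claim at the given values:
A. LHS = 35, RHS = 35 → holds here (LHS = RHS)
B. LHS = 36, RHS = 36 → holds here (LHS = RHS)
C. LHS = sin(5) ≈ -0.9589, RHS = sin(3) + sin(2) ≈ 1.05 → fails here (LHS ≠ RHS)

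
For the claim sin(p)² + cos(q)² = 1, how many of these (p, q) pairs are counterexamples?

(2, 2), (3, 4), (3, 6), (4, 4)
2

Testing each pair:
(2, 2): LHS = cos(2)² + sin(2)² = 1, RHS = 1 → satisfies claim
(3, 4): LHS = sin(3)² + cos(4)² ≈ 0.4472, RHS = 1 → counterexample
(3, 6): LHS = sin(3)² + cos(6)² ≈ 0.9418, RHS = 1 → counterexample
(4, 4): LHS = cos(4)² + sin(4)² = 1, RHS = 1 → satisfies claim

That makes 2 counterexamples.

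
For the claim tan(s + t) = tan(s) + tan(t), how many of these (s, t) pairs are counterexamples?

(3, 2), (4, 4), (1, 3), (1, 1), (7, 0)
4

Testing each pair:
(3, 2): LHS = tan(5) ≈ -3.381, RHS = tan(2) + tan(3) ≈ -2.328 → counterexample
(4, 4): LHS = tan(8) ≈ -6.8, RHS = 2·tan(4) ≈ 2.316 → counterexample
(1, 3): LHS = tan(4) ≈ 1.158, RHS = tan(3) + tan(1) ≈ 1.415 → counterexample
(1, 1): LHS = tan(2) ≈ -2.185, RHS = 2·tan(1) ≈ 3.115 → counterexample
(7, 0): LHS = tan(7) ≈ 0.8714, RHS = tan(7) ≈ 0.8714 → satisfies claim

That makes 4 counterexamples.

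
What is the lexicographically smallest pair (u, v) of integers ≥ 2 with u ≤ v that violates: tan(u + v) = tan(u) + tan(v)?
Substituting (2, 2) into the claim:
LHS = tan(2 + 2) = tan(4) ≈ 1.158
RHS = tan(2) + tan(2) = 2·tan(2) ≈ -4.37

Since LHS ≠ RHS, this pair disproves the claim, and no lexicographically smaller pair (u ≤ v, integers ≥ 2) does.

For instance (2, 7) is also a counterexample (LHS = tan(9) ≈ -0.4523, RHS = tan(2) + tan(7) ≈ -1.314), but it's lexicographically larger.

Answer: (u, v) = (2, 2)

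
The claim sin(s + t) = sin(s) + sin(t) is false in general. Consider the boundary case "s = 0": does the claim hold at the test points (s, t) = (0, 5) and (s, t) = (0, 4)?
At (0, 5): LHS = sin(5) ≈ -0.9589, RHS = sin(5) ≈ -0.9589 → equal
At (0, 4): LHS = sin(4) ≈ -0.7568, RHS = sin(4) ≈ -0.7568 → equal

So the claim does hold at both of these boundary points, even though it is not an identity.

Answer: Yes, holds at both test points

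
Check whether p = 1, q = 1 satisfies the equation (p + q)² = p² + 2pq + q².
Substituting p = 1, q = 1:

LHS = (1 + 1)² = 4
RHS = 1² + 2·1·1 + 1² = 4

LHS = RHS, so the equation holds at this point.

Answer: Holds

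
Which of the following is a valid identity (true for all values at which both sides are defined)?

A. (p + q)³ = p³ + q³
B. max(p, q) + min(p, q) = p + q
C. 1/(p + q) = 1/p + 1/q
A: fails at (3, 4) — LHS = 343, RHS = 91.
B: holds — e.g. at (4, 6), both sides equal 10.
C: fails at (4, 5) — LHS = 1/9, RHS = 9/20.

Answer: B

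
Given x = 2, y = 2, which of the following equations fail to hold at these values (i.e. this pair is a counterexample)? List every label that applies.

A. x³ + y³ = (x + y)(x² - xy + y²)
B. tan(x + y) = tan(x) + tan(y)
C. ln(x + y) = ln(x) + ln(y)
Evaluating each claim at the given values:
A. LHS = 16, RHS = 16 → holds here (LHS = RHS)
B. LHS = tan(4) ≈ 1.158, RHS = 2·tan(2) ≈ -4.37 → fails here (LHS ≠ RHS)
C. LHS = ln(4) ≈ 1.386, RHS = 2·ln(2) ≈ 1.386 → holds here (LHS = RHS)

Answer: B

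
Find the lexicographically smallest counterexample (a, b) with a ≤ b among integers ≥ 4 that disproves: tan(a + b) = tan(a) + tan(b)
(a, b) = (4, 4)

Substituting (4, 4) into the claim:
LHS = tan(4 + 4) = tan(8) ≈ -6.8
RHS = tan(4) + tan(4) = 2·tan(4) ≈ 2.316

Since LHS ≠ RHS, this pair disproves the claim, and no lexicographically smaller pair (a ≤ b, integers ≥ 4) does.

For instance (8, 11) is also a counterexample (LHS = tan(19) ≈ 0.1516, RHS = tan(11) + tan(8) ≈ -232.8), but it's lexicographically larger.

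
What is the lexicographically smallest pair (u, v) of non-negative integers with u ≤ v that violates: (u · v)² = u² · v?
(u, v) = (1, 2)

At (0, 1): both sides equal 0, so it holds there.

Substituting (1, 2) into the claim:
LHS = (1 · 2)² = 4
RHS = 1² · 2 = 2

Since LHS ≠ RHS, this pair disproves the claim, and no lexicographically smaller pair (u ≤ v, non-negative integers) does.

For instance (5, 7) is also a counterexample (LHS = 1225, RHS = 175), but it's lexicographically larger.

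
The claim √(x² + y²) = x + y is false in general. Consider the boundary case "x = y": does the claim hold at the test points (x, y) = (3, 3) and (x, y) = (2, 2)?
At (3, 3): LHS = 3·√(2) ≈ 4.243 ≠ RHS = 6
At (2, 2): LHS = 2·√(2) ≈ 2.828 ≠ RHS = 4

Answer: No, fails at both test points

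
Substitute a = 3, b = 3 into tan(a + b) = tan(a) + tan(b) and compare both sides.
LHS = tan(3 + 3) = tan(6) ≈ -0.291
RHS = tan(3) + tan(3) = 2·tan(3) ≈ -0.2851

LHS ≠ RHS (they differ by about 0.005913), so the equation does not hold here.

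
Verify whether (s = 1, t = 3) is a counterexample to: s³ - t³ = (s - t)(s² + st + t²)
Substituting s = 1, t = 3:
LHS = 1³ - 3³ = -26
RHS = (1 - 3)(1² + 1·3 + 3²) = -26

The sides agree, so this pair does not disprove the claim.

Answer: No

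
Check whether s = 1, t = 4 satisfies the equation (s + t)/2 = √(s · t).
Fails

Substituting s = 1, t = 4:

LHS = (1 + 4)/2 = 5/2
RHS = √(1 · 4) = 2

LHS ≠ RHS, so the equation does not hold at this point.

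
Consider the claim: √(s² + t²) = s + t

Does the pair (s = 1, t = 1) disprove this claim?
Substituting s = 1, t = 1:
LHS = √(1² + 1²) = √(2) ≈ 1.414
RHS = 1 + 1 = 2

Since LHS ≠ RHS, this pair disproves the claim.

Answer: Yes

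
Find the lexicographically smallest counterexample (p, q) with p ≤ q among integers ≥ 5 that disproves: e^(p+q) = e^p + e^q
(p, q) = (5, 5)

Substituting (5, 5) into the claim:
LHS = e^(5+5) = e^10 ≈ 22026.5
RHS = e^5 + e^5 = 2·e^5 ≈ 296.8

Since LHS ≠ RHS, this pair disproves the claim, and no lexicographically smaller pair (p ≤ q, integers ≥ 5) does.

For instance (5, 12) is also a counterexample (LHS = e^17 ≈ 24154952.8, RHS = e^5 + e^12 ≈ 162903.2), but it's lexicographically larger.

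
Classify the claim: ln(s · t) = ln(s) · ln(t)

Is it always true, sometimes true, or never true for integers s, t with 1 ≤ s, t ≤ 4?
It holds at (s, t) = (1, 1) (both sides equal 0), but fails at (s, t) = (2, 3) (LHS = ln(6) ≈ 1.792, RHS = ln(2)·ln(3) ≈ 0.7615).

Answer: Sometimes true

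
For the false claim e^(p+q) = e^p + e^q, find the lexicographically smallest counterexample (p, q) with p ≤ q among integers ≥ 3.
Substituting (3, 3) into the claim:
LHS = e^(3+3) = e^6 ≈ 403.4
RHS = e^3 + e^3 = 2·e^3 ≈ 40.17

Since LHS ≠ RHS, this pair disproves the claim, and no lexicographically smaller pair (p ≤ q, integers ≥ 3) does.

For instance (5, 6) is also a counterexample (LHS = e^11 ≈ 59874.1, RHS = e^5 + e^6 ≈ 551.8), but it's lexicographically larger.

Answer: (p, q) = (3, 3)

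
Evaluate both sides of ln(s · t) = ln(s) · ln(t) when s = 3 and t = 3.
LHS = ln(3 · 3) = ln(9) ≈ 2.197
RHS = ln(3) · ln(3) = ln(3)² ≈ 1.207

LHS ≠ RHS (they differ by about 0.9903), so the equation does not hold here.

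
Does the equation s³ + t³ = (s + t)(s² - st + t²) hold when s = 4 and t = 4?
Substituting s = 4, t = 4:

LHS = 4³ + 4³ = 128
RHS = (4 + 4)(4² - 4·4 + 4²) = 128

LHS = RHS, so the equation holds at this point.

Answer: Holds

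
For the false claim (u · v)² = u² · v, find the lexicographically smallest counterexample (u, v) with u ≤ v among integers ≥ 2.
(u, v) = (2, 2)

Substituting (2, 2) into the claim:
LHS = (2 · 2)² = 16
RHS = 2² · 2 = 8

Since LHS ≠ RHS, this pair disproves the claim, and no lexicographically smaller pair (u ≤ v, integers ≥ 2) does.

For instance (3, 4) is also a counterexample (LHS = 144, RHS = 36), but it's lexicographically larger.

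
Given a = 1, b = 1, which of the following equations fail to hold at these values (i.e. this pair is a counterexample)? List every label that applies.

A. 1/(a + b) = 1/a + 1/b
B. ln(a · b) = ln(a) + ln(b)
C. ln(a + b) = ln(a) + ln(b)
A, C

Evaluating each claim at the given values:
A. LHS = 1/2, RHS = 2 → fails here (LHS ≠ RHS)
B. LHS = 0, RHS = 0 → holds here (LHS = RHS)
C. LHS = ln(2) ≈ 0.6931, RHS = 0 → fails here (LHS ≠ RHS)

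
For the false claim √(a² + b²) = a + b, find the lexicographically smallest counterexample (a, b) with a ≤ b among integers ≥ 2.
(a, b) = (2, 2)

Substituting (2, 2) into the claim:
LHS = √(2² + 2²) = 2·√(2) ≈ 2.828
RHS = 2 + 2 = 4

Since LHS ≠ RHS, this pair disproves the claim, and no lexicographically smaller pair (a ≤ b, integers ≥ 2) does.

For instance (2, 7) is also a counterexample (LHS = √(53) ≈ 7.28, RHS = 9), but it's lexicographically larger.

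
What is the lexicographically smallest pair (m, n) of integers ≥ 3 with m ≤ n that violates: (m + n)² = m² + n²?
Substituting (3, 3) into the claim:
LHS = (3 + 3)² = 36
RHS = 3² + 3² = 18

Since LHS ≠ RHS, this pair disproves the claim, and no lexicographically smaller pair (m ≤ n, integers ≥ 3) does.

For instance (3, 4) is also a counterexample (LHS = 49, RHS = 25), but it's lexicographically larger.

Answer: (m, n) = (3, 3)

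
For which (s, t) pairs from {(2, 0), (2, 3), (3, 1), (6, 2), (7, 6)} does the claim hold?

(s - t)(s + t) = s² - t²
Testing each pair:
(2, 0): LHS = 4, RHS = 4 → holds
(2, 3): LHS = -5, RHS = -5 → holds
(3, 1): LHS = 8, RHS = 8 → holds
(6, 2): LHS = 32, RHS = 32 → holds
(7, 6): LHS = 13, RHS = 13 → holds

Every pair satisfies the claim.

Answer: All pairs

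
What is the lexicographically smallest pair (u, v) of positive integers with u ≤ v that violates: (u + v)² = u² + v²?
Substituting (1, 1) into the claim:
LHS = (1 + 1)² = 4
RHS = 1² + 1² = 2

Since LHS ≠ RHS, this pair disproves the claim, and no lexicographically smaller pair (u ≤ v, positive integers) does.

For instance (3, 5) is also a counterexample (LHS = 64, RHS = 34), but it's lexicographically larger.

Answer: (u, v) = (1, 1)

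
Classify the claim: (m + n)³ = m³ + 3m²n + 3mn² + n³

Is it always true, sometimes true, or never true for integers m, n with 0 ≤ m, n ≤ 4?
The identity holds for every pair in the range. For instance at (m, n) = (1, 1): both sides equal 8.

Answer: Always true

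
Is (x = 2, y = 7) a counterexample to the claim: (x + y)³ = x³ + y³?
Substituting x = 2, y = 7:
LHS = (2 + 7)³ = 729
RHS = 2³ + 7³ = 351

Since LHS ≠ RHS, this pair disproves the claim.

Answer: Yes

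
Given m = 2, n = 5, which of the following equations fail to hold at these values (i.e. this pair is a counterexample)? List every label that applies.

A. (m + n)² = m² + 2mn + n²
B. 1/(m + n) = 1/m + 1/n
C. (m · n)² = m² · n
B, C

Evaluating each claim at the given values:
A. LHS = 49, RHS = 49 → holds here (LHS = RHS)
B. LHS = 1/7, RHS = 7/10 → fails here (LHS ≠ RHS)
C. LHS = 100, RHS = 20 → fails here (LHS ≠ RHS)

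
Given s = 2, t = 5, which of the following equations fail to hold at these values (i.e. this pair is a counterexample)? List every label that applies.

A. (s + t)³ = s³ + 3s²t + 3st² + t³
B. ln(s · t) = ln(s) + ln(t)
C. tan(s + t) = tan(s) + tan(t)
C

Evaluating each claim at the given values:
A. LHS = 343, RHS = 343 → holds here (LHS = RHS)
B. LHS = ln(10) ≈ 2.303, RHS = ln(2) + ln(5) ≈ 2.303 → holds here (LHS = RHS)
C. LHS = tan(7) ≈ 0.8714, RHS = tan(5) + tan(2) ≈ -5.566 → fails here (LHS ≠ RHS)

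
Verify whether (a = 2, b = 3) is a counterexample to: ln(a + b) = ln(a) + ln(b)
Yes

Substituting a = 2, b = 3:
LHS = ln(2 + 3) = ln(5) ≈ 1.609
RHS = ln(2) + ln(3) ≈ 1.792

Since LHS ≠ RHS, this pair disproves the claim.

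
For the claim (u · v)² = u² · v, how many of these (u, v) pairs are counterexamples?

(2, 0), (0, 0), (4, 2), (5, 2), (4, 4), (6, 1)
Testing each pair:
(2, 0): LHS = 0, RHS = 0 → satisfies claim
(0, 0): LHS = 0, RHS = 0 → satisfies claim
(4, 2): LHS = 64, RHS = 32 → counterexample
(5, 2): LHS = 100, RHS = 50 → counterexample
(4, 4): LHS = 256, RHS = 64 → counterexample
(6, 1): LHS = 36, RHS = 36 → satisfies claim

That makes 3 counterexamples.

Answer: 3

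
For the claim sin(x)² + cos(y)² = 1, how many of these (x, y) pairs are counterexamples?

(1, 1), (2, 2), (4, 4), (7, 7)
Testing each pair:
(1, 1): LHS = cos(1)² + sin(1)² = 1, RHS = 1 → satisfies claim
(2, 2): LHS = cos(2)² + sin(2)² = 1, RHS = 1 → satisfies claim
(4, 4): LHS = cos(4)² + sin(4)² = 1, RHS = 1 → satisfies claim
(7, 7): LHS = sin(7)² + cos(7)² = 1, RHS = 1 → satisfies claim

That makes 0 counterexamples.

Answer: 0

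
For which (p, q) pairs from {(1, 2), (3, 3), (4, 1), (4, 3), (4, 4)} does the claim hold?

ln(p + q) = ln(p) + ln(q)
Testing each pair:
(1, 2): LHS = ln(3) ≈ 1.099, RHS = ln(2) ≈ 0.6931 → fails
(3, 3): LHS = ln(6) ≈ 1.792, RHS = 2·ln(3) ≈ 2.197 → fails
(4, 1): LHS = ln(5) ≈ 1.609, RHS = ln(4) ≈ 1.386 → fails
(4, 3): LHS = ln(7) ≈ 1.946, RHS = ln(3) + ln(4) ≈ 2.485 → fails
(4, 4): LHS = ln(8) ≈ 2.079, RHS = 2·ln(4) ≈ 2.773 → fails

No pair satisfies the claim.

Answer: None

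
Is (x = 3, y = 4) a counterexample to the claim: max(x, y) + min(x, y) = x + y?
No

Substituting x = 3, y = 4:
LHS = max(3, 4) + min(3, 4) = 7
RHS = 3 + 4 = 7

The sides agree, so this pair does not disprove the claim.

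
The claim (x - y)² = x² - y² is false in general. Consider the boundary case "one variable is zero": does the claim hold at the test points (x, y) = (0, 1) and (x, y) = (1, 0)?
At (0, 1): LHS = 1 ≠ RHS = -1
At (1, 0): LHS = 1, RHS = 1 → equal

Answer: Only at (1, 0)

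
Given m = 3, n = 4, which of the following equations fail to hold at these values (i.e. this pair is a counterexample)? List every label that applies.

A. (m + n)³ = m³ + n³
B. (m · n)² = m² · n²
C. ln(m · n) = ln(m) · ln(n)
A, C

Evaluating each claim at the given values:
A. LHS = 343, RHS = 91 → fails here (LHS ≠ RHS)
B. LHS = 144, RHS = 144 → holds here (LHS = RHS)
C. LHS = ln(12) ≈ 2.485, RHS = ln(3)·ln(4) ≈ 1.523 → fails here (LHS ≠ RHS)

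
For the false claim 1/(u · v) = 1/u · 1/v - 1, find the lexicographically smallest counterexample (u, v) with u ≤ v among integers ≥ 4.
(u, v) = (4, 4)

Substituting (4, 4) into the claim:
LHS = 1/(4 · 4) = 1/16
RHS = 1/4 · 1/4 - 1 = -15/16

Since LHS ≠ RHS, this pair disproves the claim, and no lexicographically smaller pair (u ≤ v, integers ≥ 4) does.

For instance (4, 9) is also a counterexample (LHS = 1/36, RHS = -35/36), but it's lexicographically larger.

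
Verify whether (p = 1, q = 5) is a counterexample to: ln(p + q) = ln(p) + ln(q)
Yes

Substituting p = 1, q = 5:
LHS = ln(1 + 5) = ln(6) ≈ 1.792
RHS = ln(1) + ln(5) = ln(5) ≈ 1.609

Since LHS ≠ RHS, this pair disproves the claim.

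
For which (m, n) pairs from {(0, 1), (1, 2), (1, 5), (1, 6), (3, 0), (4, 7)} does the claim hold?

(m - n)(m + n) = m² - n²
Testing each pair:
(0, 1): LHS = -1, RHS = -1 → holds
(1, 2): LHS = -3, RHS = -3 → holds
(1, 5): LHS = -24, RHS = -24 → holds
(1, 6): LHS = -35, RHS = -35 → holds
(3, 0): LHS = 9, RHS = 9 → holds
(4, 7): LHS = -33, RHS = -33 → holds

Every pair satisfies the claim.

Answer: All pairs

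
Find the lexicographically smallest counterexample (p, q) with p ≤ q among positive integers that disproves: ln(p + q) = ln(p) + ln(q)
(p, q) = (1, 1)

Substituting (1, 1) into the claim:
LHS = ln(1 + 1) = ln(2) ≈ 0.6931
RHS = ln(1) + ln(1) = 0

Since LHS ≠ RHS, this pair disproves the claim, and no lexicographically smaller pair (p ≤ q, positive integers) does.

For instance (4, 8) is also a counterexample (LHS = ln(12) ≈ 2.485, RHS = ln(4) + ln(8) ≈ 3.466), but it's lexicographically larger.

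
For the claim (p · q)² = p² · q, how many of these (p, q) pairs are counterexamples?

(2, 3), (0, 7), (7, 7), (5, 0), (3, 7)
3

Testing each pair:
(2, 3): LHS = 36, RHS = 12 → counterexample
(0, 7): LHS = 0, RHS = 0 → satisfies claim
(7, 7): LHS = 2401, RHS = 343 → counterexample
(5, 0): LHS = 0, RHS = 0 → satisfies claim
(3, 7): LHS = 441, RHS = 63 → counterexample

That makes 3 counterexamples.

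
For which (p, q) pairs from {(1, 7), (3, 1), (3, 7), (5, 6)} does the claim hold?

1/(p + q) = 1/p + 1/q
None

Testing each pair:
(1, 7): LHS = 1/8, RHS = 8/7 → fails
(3, 1): LHS = 1/4, RHS = 4/3 → fails
(3, 7): LHS = 1/10, RHS = 10/21 → fails
(5, 6): LHS = 1/11, RHS = 11/30 → fails

No pair satisfies the claim.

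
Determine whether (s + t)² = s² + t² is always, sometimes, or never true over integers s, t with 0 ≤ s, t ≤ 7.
It holds at (s, t) = (0, 0) (both sides equal 0), but fails at (s, t) = (2, 4) (LHS = 36, RHS = 20).

Answer: Sometimes true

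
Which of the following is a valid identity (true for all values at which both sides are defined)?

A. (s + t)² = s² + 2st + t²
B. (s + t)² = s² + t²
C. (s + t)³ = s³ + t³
A: holds — e.g. at (1, 4), both sides equal 25.
B: fails at (2, 4) — LHS = 36, RHS = 20.
C: fails at (5, 8) — LHS = 2197, RHS = 637.

Answer: A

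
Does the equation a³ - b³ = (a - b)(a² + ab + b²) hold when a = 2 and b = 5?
Holds

Substituting a = 2, b = 5:

LHS = 2³ - 5³ = -117
RHS = (2 - 5)(2² + 2·5 + 5²) = -117

LHS = RHS, so the equation holds at this point.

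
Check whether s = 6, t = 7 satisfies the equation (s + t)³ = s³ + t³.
Substituting s = 6, t = 7:

LHS = (6 + 7)³ = 2197
RHS = 6³ + 7³ = 559

LHS ≠ RHS, so the equation does not hold at this point.

Answer: Fails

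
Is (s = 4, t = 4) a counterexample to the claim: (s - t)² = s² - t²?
Substituting s = 4, t = 4:
LHS = (4 - 4)² = 0
RHS = 4² - 4² = 0

The sides agree, so this pair does not disprove the claim.

Answer: No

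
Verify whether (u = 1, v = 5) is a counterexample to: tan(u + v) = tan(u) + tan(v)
Substituting u = 1, v = 5:
LHS = tan(1 + 5) = tan(6) ≈ -0.291
RHS = tan(1) + tan(5) ≈ -1.823

Since LHS ≠ RHS, this pair disproves the claim.

Answer: Yes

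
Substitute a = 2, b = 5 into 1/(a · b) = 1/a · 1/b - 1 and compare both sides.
LHS = 1/(2 · 5) = 1/10
RHS = 1/2 · 1/5 - 1 = -9/10

LHS ≠ RHS, so the equation does not hold here.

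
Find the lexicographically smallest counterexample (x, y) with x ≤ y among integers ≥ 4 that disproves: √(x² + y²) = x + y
(x, y) = (4, 4)

Substituting (4, 4) into the claim:
LHS = √(4² + 4²) = 4·√(2) ≈ 5.657
RHS = 4 + 4 = 8

Since LHS ≠ RHS, this pair disproves the claim, and no lexicographically smaller pair (x ≤ y, integers ≥ 4) does.

For instance (9, 10) is also a counterexample (LHS = √(181) ≈ 13.45, RHS = 19), but it's lexicographically larger.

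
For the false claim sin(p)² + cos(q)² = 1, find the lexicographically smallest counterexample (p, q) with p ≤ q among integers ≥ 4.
Substituting (4, 5) into the claim:
LHS = sin(4)² + cos(5)² ≈ 0.6532
RHS = 1

Since LHS ≠ RHS, this pair disproves the claim, and no lexicographically smaller pair (p ≤ q, integers ≥ 4) does.

For instance (4, 10) is also a counterexample (LHS = sin(4)² + cos(10)² ≈ 1.277, RHS = 1), but it's lexicographically larger.

Answer: (p, q) = (4, 5)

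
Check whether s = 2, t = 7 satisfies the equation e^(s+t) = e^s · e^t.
Holds

Substituting s = 2, t = 7:

LHS = e^(2+7) = e^9 ≈ 8103
RHS = e^2 · e^7 = e^9 ≈ 8103

LHS = RHS, so the equation holds at this point.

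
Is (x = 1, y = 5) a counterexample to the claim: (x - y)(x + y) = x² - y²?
No

Substituting x = 1, y = 5:
LHS = (1 - 5)(1 + 5) = -24
RHS = 1² - 5² = -24

The sides agree, so this pair does not disprove the claim.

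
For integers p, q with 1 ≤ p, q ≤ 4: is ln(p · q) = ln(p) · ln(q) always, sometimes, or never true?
Sometimes true

It holds at (p, q) = (1, 1) (both sides equal 0), but fails at (p, q) = (3, 2) (LHS = ln(6) ≈ 1.792, RHS = ln(2)·ln(3) ≈ 0.7615).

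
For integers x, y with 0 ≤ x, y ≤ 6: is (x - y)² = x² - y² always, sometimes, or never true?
It holds at (x, y) = (6, 6) (both sides equal 0), but fails at (x, y) = (5, 3) (LHS = 4, RHS = 16).

Answer: Sometimes true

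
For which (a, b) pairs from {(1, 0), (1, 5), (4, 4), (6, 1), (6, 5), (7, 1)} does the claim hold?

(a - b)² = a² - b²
(1, 0), (4, 4)

Testing each pair:
(1, 0): LHS = 1, RHS = 1 → holds
(1, 5): LHS = 16, RHS = -24 → fails
(4, 4): LHS = 0, RHS = 0 → holds
(6, 1): LHS = 25, RHS = 35 → fails
(6, 5): LHS = 1, RHS = 11 → fails
(7, 1): LHS = 36, RHS = 48 → fails

2 of 6 pairs satisfy the claim.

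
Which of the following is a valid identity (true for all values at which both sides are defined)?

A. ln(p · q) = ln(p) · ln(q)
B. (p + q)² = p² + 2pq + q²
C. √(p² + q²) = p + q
B

A: fails at (1, 5) — LHS = ln(5) ≈ 1.609, RHS = 0.
B: holds — e.g. at (1, 1), both sides equal 4.
C: fails at (4, 5) — LHS = √(41) ≈ 6.403, RHS = 9.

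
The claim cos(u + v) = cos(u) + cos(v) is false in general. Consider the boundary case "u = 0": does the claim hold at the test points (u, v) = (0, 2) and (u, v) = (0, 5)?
At (0, 2): LHS = cos(2) ≈ -0.4161 ≠ RHS = cos(2) + 1 ≈ 0.5839
At (0, 5): LHS = cos(5) ≈ 0.2837 ≠ RHS = cos(5) + 1 ≈ 1.284

Answer: No, fails at both test points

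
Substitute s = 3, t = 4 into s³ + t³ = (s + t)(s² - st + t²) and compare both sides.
LHS = 3³ + 4³ = 91
RHS = (3 + 4)(3² - 3·4 + 4²) = 91

LHS = RHS: the two sides agree.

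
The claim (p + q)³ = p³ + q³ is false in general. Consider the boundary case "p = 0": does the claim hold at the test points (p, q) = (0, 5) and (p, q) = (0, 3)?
Yes, holds at both test points

At (0, 5): LHS = 125, RHS = 125 → equal
At (0, 3): LHS = 27, RHS = 27 → equal

So the claim does hold at both of these boundary points, even though it is not an identity.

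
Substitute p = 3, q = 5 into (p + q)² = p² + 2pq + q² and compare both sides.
LHS = (3 + 5)² = 64
RHS = 3² + 2·3·5 + 5² = 64

LHS = RHS: the two sides agree.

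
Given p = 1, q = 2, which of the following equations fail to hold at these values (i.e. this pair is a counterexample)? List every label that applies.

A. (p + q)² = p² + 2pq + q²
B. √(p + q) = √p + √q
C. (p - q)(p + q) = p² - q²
B

Evaluating each claim at the given values:
A. LHS = 9, RHS = 9 → holds here (LHS = RHS)
B. LHS = √(3) ≈ 1.732, RHS = 1 + √(2) ≈ 2.414 → fails here (LHS ≠ RHS)
C. LHS = -3, RHS = -3 → holds here (LHS = RHS)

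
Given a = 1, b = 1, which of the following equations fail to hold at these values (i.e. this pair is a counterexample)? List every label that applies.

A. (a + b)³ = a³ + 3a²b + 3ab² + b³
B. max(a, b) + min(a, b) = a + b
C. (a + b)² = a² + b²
Evaluating each claim at the given values:
A. LHS = 8, RHS = 8 → holds here (LHS = RHS)
B. LHS = 2, RHS = 2 → holds here (LHS = RHS)
C. LHS = 4, RHS = 2 → fails here (LHS ≠ RHS)

Answer: C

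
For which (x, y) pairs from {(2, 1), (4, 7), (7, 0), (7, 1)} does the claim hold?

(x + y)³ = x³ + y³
Testing each pair:
(2, 1): LHS = 27, RHS = 9 → fails
(4, 7): LHS = 1331, RHS = 407 → fails
(7, 0): LHS = 343, RHS = 343 → holds
(7, 1): LHS = 512, RHS = 344 → fails

1 of 4 pairs satisfies the claim.

Answer: (7, 0)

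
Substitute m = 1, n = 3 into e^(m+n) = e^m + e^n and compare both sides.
LHS = e^(1+3) = e^4 ≈ 54.6
RHS = e^1 + e^3 = e + e^3 ≈ 22.8

LHS ≠ RHS (they differ by about 31.79), so the equation does not hold here.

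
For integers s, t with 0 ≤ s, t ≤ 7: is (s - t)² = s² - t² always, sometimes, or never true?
It holds at (s, t) = (1, 0) (both sides equal 1), but fails at (s, t) = (7, 4) (LHS = 9, RHS = 33).

Answer: Sometimes true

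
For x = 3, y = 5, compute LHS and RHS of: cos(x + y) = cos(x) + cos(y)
LHS = cos(3 + 5) = cos(8) ≈ -0.1455
RHS = cos(3) + cos(5) ≈ -0.7063

LHS ≠ RHS (they differ by about 0.5608), so the equation does not hold here.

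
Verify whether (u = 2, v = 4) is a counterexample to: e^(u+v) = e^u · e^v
No

Substituting u = 2, v = 4:
LHS = e^(2+4) = e^6 ≈ 403.4
RHS = e^2 · e^4 = e^6 ≈ 403.4

The sides agree, so this pair does not disprove the claim.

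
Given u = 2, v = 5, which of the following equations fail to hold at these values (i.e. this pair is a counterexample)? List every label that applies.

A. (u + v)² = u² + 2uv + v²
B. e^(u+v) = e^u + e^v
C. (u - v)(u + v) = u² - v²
B

Evaluating each claim at the given values:
A. LHS = 49, RHS = 49 → holds here (LHS = RHS)
B. LHS = e^7 ≈ 1097, RHS = e^2 + e^5 ≈ 155.8 → fails here (LHS ≠ RHS)
C. LHS = -21, RHS = -21 → holds here (LHS = RHS)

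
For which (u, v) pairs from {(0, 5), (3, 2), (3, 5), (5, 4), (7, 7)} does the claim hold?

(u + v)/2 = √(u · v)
Testing each pair:
(0, 5): LHS = 5/2, RHS = 0 → fails
(3, 2): LHS = 5/2, RHS = √(6) ≈ 2.449 → fails
(3, 5): LHS = 4, RHS = √(15) ≈ 3.873 → fails
(5, 4): LHS = 9/2, RHS = 2·√(5) ≈ 4.472 → fails
(7, 7): LHS = 7, RHS = 7 → holds

1 of 5 pairs satisfies the claim.

Answer: (7, 7)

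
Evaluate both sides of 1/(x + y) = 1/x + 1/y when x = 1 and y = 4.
LHS = 1/(1 + 4) = 1/5
RHS = 1/1 + 1/4 = 5/4

LHS ≠ RHS, so the equation does not hold here.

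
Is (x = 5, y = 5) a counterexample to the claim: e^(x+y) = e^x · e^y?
Substituting x = 5, y = 5:
LHS = e^(5+5) = e^10 ≈ 22026.5
RHS = e^5 · e^5 = e^10 ≈ 22026.5

The sides agree, so this pair does not disprove the claim.

Answer: No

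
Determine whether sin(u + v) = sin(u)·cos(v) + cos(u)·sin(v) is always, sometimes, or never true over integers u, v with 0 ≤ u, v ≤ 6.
Always true

The identity holds for every pair in the range. For instance at (u, v) = (4, 6): both sides equal sin(10) ≈ -0.544.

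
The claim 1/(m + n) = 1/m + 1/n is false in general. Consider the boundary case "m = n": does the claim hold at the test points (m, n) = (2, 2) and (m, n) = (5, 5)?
At (2, 2): LHS = 1/4 ≠ RHS = 1
At (5, 5): LHS = 1/10 ≠ RHS = 2/5

Answer: No, fails at both test points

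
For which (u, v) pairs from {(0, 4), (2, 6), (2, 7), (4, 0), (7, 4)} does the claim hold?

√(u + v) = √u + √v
(0, 4), (4, 0)

Testing each pair:
(0, 4): LHS = 2, RHS = 2 → holds
(2, 6): LHS = 2·√(2) ≈ 2.828, RHS = √(2) + √(6) ≈ 3.864 → fails
(2, 7): LHS = 3, RHS = √(2) + √(7) ≈ 4.06 → fails
(4, 0): LHS = 2, RHS = 2 → holds
(7, 4): LHS = √(11) ≈ 3.317, RHS = 2 + √(7) ≈ 4.646 → fails

2 of 5 pairs satisfy the claim.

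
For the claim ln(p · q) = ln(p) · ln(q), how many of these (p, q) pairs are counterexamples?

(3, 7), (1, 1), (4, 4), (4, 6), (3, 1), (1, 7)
Testing each pair:
(3, 7): LHS = ln(21) ≈ 3.045, RHS = ln(3)·ln(7) ≈ 2.138 → counterexample
(1, 1): LHS = 0, RHS = 0 → satisfies claim
(4, 4): LHS = ln(16) ≈ 2.773, RHS = ln(4)² ≈ 1.922 → counterexample
(4, 6): LHS = ln(24) ≈ 3.178, RHS = ln(4)·ln(6) ≈ 2.484 → counterexample
(3, 1): LHS = ln(3) ≈ 1.099, RHS = 0 → counterexample
(1, 7): LHS = ln(7) ≈ 1.946, RHS = 0 → counterexample

That makes 5 counterexamples.

Answer: 5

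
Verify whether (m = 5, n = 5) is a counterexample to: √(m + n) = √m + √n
Yes

Substituting m = 5, n = 5:
LHS = √(5 + 5) = √(10) ≈ 3.162
RHS = √5 + √5 = 2·√(5) ≈ 4.472

Since LHS ≠ RHS, this pair disproves the claim.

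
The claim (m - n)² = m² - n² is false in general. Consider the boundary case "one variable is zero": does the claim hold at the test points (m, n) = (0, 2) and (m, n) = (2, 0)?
Only at (2, 0)

At (0, 2): LHS = 4 ≠ RHS = -4
At (2, 0): LHS = 4, RHS = 4 → equal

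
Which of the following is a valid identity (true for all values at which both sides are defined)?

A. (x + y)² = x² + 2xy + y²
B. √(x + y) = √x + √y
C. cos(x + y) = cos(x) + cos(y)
A

A: holds — e.g. at (4, 6), both sides equal 100.
B: fails at (2, 3) — LHS = √(5) ≈ 2.236, RHS = √(2) + √(3) ≈ 3.146.
C: fails at (5, 8) — LHS = cos(13) ≈ 0.9074, RHS = cos(8) + cos(5) ≈ 0.1382.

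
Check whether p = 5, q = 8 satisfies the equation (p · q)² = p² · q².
Substituting p = 5, q = 8:

LHS = (5 · 8)² = 1600
RHS = 5² · 8² = 1600

LHS = RHS, so the equation holds at this point.

Answer: Holds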